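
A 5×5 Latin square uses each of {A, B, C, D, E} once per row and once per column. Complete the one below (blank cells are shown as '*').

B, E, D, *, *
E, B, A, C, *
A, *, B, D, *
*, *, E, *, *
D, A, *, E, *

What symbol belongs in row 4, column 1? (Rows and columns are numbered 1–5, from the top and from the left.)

C

(r1,c4) = A
(r1,c5) = C
(r2,c5) = D
(r3,c2) = C
(r3,c5) = E
(r4,c1) = C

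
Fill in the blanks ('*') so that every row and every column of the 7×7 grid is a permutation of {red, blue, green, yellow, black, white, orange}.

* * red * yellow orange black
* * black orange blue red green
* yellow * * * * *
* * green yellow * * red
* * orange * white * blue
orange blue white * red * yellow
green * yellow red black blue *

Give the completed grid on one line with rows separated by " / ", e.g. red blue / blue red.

white green red blue yellow orange black / yellow white black orange blue red green / red yellow blue white green black orange / blue black green yellow orange white red / black red orange green white yellow blue / orange blue white black red green yellow / green orange yellow red black blue white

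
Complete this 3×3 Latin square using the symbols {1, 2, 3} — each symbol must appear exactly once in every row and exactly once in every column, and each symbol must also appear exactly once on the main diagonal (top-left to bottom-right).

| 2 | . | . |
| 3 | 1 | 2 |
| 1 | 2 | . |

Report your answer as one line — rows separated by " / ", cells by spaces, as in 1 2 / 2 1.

2 3 1 / 3 1 2 / 1 2 3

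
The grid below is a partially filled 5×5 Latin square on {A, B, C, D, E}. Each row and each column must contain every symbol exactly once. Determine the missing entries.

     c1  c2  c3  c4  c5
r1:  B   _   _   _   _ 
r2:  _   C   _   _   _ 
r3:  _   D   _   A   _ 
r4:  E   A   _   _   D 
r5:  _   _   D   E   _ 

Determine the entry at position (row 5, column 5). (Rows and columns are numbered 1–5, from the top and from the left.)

(r1,c2) = E
(r3,c1) = C
(r5,c1) = A
(r5,c2) = B
(r5,c5) = C

C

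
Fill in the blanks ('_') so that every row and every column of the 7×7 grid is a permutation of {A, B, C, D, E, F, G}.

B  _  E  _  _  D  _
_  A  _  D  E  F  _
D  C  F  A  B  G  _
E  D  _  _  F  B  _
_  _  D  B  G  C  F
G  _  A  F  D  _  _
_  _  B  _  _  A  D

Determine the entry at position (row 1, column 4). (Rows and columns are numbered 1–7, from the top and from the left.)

C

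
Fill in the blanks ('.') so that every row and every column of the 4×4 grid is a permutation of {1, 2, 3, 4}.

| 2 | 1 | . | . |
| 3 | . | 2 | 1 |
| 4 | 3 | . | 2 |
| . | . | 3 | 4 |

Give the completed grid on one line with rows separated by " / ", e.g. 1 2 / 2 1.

2 1 4 3 / 3 4 2 1 / 4 3 1 2 / 1 2 3 4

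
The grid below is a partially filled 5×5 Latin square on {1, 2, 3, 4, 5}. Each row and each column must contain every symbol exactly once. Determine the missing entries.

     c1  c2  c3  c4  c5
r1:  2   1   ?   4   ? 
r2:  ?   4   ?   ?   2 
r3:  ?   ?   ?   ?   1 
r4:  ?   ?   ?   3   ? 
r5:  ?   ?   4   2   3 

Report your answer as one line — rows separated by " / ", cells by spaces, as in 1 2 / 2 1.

2 1 3 4 5 / 3 4 5 1 2 / 4 3 2 5 1 / 5 2 1 3 4 / 1 5 4 2 3

(r1,c5) = 5
(r3,c4) = 5
(r4,c5) = 4
(r5,c2) = 5
(r1,c3) = 3
(r2,c4) = 1
(r3,c3) = 2
(r4,c2) = 2
(r5,c1) = 1
(r2,c3) = 5
(r3,c2) = 3
(r4,c1) = 5
(r4,c3) = 1
(r2,c1) = 3
(r3,c1) = 4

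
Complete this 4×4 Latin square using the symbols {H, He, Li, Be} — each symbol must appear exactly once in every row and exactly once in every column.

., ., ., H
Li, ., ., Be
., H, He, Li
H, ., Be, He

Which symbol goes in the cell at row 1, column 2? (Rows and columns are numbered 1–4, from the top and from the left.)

Cell (r1,c3): row 1 has {H}; column 3 has {He,Be} → Li.
Cell (r2,c2): row 2 has {Li,Be}; column 2 has {H} → He.
Cell (r2,c3): row 2 has {He,Li,Be}; column 3 has {He,Li,Be} → H.
Cell (r3,c1): row 3 has {H,He,Li}; column 1 has {H,Li} → Be.
Cell (r4,c2): row 4 has {H,He,Be}; column 2 has {H,He} → Li.
Cell (r1,c1): row 1 has {H,Li}; column 1 has {H,Li,Be} → He.
Cell (r1,c2): row 1 has {H,He,Li}; column 2 has {H,He,Li} → Be.

Be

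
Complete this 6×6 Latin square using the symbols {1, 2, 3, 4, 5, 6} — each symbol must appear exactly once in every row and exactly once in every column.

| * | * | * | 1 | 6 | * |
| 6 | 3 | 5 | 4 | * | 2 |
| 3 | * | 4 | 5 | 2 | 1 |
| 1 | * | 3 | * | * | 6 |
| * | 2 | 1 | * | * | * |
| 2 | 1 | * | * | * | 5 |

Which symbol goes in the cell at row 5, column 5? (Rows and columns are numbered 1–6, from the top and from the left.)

(r1,c3): row 1 has {1,6}; column 3 has {1,3,4,5}, so it must be 2.
(r2,c5): row 2 has {2,3,4,5,6}; column 5 has {2,6}, so it must be 1.
(r3,c2): row 3 has {1,2,3,4,5}; column 2 has {1,2,3}, so it must be 6.
(r4,c4): row 4 has {1,3,6}; column 4 has {1,4,5}, so it must be 2.
(r6,c3): row 6 has {1,2,5}; column 3 has {1,2,3,4,5}, so it must be 6.
(r6,c4): row 6 has {1,2,5,6}; column 4 has {1,2,4,5}, so it must be 3.
(r6,c5): row 6 has {1,2,3,5,6}; column 5 has {1,2,6}, so it must be 4.
(r4,c5): row 4 has {1,2,3,6}; column 5 has {1,2,4,6}, so it must be 5.
(r5,c4): row 5 has {1,2}; column 4 has {1,2,3,4,5}, so it must be 6.
(r5,c5): row 5 has {1,2,6}; column 5 has {1,2,4,5,6}, so it must be 3.

3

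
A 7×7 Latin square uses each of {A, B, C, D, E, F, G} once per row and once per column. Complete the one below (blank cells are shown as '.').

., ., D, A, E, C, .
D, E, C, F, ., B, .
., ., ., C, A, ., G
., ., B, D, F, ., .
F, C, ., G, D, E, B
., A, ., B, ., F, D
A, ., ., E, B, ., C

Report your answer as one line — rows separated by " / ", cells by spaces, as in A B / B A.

(r1,c7) = F
(r2,c5) = G
(r2,c7) = A
(r3,c6) = D
(r4,c2) = G
(r4,c6) = A
(r4,c7) = E
(r5,c3) = A
(r6,c5) = C
(r7,c6) = G
(r1,c2) = B
(r3,c2) = F
(r3,c3) = E
(r4,c1) = C
(r6,c3) = G
(r7,c2) = D
(r7,c3) = F
(r1,c1) = G
(r3,c1) = B
(r6,c1) = E

G B D A E C F / D E C F G B A / B F E C A D G / C G B D F A E / F C A G D E B / E A G B C F D / A D F E B G C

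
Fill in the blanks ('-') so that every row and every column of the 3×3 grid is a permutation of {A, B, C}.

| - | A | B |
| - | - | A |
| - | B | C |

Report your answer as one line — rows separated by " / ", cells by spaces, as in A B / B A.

C A B / B C A / A B C

(r1,c1) = C
(r2,c1) = B
(r2,c2) = C
(r3,c1) = A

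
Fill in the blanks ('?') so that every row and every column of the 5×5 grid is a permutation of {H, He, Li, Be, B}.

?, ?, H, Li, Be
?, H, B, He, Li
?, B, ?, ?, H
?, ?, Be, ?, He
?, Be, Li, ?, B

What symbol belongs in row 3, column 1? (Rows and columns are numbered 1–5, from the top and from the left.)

Li

Cell (r1,c2): row 1 has {H,Li,Be}; column 2 has {H,Be,B} → He.
Cell (r2,c1): row 2 has {H,He,Li,B}; column 1 is empty so far → Be.
Cell (r3,c3): row 3 has {H,B}; column 3 has {H,Li,Be,B} → He.
Cell (r3,c4): row 3 has {H,He,B}; column 4 has {He,Li} → Be.
Cell (r4,c2): row 4 has {He,Be}; column 2 has {H,He,Be,B} → Li.
Cell (r5,c4): row 5 has {Li,Be,B}; column 4 has {He,Li,Be} → H.
Cell (r1,c1): row 1 has {H,He,Li,Be}; column 1 has {Be} → B.
Cell (r3,c1): row 3 has {H,He,Be,B}; column 1 has {Be,B} → Li.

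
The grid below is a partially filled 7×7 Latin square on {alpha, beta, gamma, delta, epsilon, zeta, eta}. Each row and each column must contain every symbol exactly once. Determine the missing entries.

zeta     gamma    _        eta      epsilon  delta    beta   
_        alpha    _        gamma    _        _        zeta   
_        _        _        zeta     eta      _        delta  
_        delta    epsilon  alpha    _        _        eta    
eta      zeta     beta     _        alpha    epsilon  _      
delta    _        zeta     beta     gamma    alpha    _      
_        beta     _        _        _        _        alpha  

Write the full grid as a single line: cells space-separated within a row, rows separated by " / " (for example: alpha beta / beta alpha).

At row 1, column 3: row 1 has {beta,gamma,delta,epsilon,zeta,eta}; column 3 has {beta,epsilon,zeta}; that leaves alpha.
At row 3, column 2: row 3 has {delta,zeta,eta}; column 2 has {alpha,beta,gamma,delta,zeta}; that leaves epsilon.
At row 3, column 3: row 3 has {delta,epsilon,zeta,eta}; column 3 has {alpha,beta,epsilon,zeta}; that leaves gamma.
At row 3, column 6: row 3 has {gamma,delta,epsilon,zeta,eta}; column 6 has {alpha,delta,epsilon}; that leaves beta.
At row 5, column 4: row 5 has {alpha,beta,epsilon,zeta,eta}; column 4 has {alpha,beta,gamma,zeta,eta}; that leaves delta.
At row 5, column 7: row 5 has {alpha,beta,delta,epsilon,zeta,eta}; column 7 has {alpha,beta,delta,zeta,eta}; that leaves gamma.
At row 6, column 2: row 6 has {alpha,beta,gamma,delta,zeta}; column 2 has {alpha,beta,gamma,delta,epsilon,zeta}; that leaves eta.
At row 6, column 7: row 6 has {alpha,beta,gamma,delta,zeta,eta}; column 7 has {alpha,beta,gamma,delta,zeta,eta}; that leaves epsilon.
At row 7, column 4: row 7 has {alpha,beta}; column 4 has {alpha,beta,gamma,delta,zeta,eta}; that leaves epsilon.
At row 2, column 6: row 2 has {alpha,gamma,zeta}; column 6 has {alpha,beta,delta,epsilon}; that leaves eta.
At row 3, column 1: row 3 has {beta,gamma,delta,epsilon,zeta,eta}; column 1 has {delta,zeta,eta}; that leaves alpha.
At row 7, column 1: row 7 has {alpha,beta,epsilon}; column 1 has {alpha,delta,zeta,eta}; that leaves gamma.
At row 7, column 6: row 7 has {alpha,beta,gamma,epsilon}; column 6 has {alpha,beta,delta,epsilon,eta}; that leaves zeta.
At row 2, column 3: row 2 has {alpha,gamma,zeta,eta}; column 3 has {alpha,beta,gamma,epsilon,zeta}; that leaves delta.
At row 2, column 5: row 2 has {alpha,gamma,delta,zeta,eta}; column 5 has {alpha,gamma,epsilon,eta}; that leaves beta.
At row 4, column 1: row 4 has {alpha,delta,epsilon,eta}; column 1 has {alpha,gamma,delta,zeta,eta}; that leaves beta.
At row 4, column 5: row 4 has {alpha,beta,delta,epsilon,eta}; column 5 has {alpha,beta,gamma,epsilon,eta}; that leaves zeta.
At row 4, column 6: row 4 has {alpha,beta,delta,epsilon,zeta,eta}; column 6 has {alpha,beta,delta,epsilon,zeta,eta}; that leaves gamma.
At row 7, column 3: row 7 has {alpha,beta,gamma,epsilon,zeta}; column 3 has {alpha,beta,gamma,delta,epsilon,zeta}; that leaves eta.
At row 7, column 5: row 7 has {alpha,beta,gamma,epsilon,zeta,eta}; column 5 has {alpha,beta,gamma,epsilon,zeta,eta}; that leaves delta.
At row 2, column 1: row 2 has {alpha,beta,gamma,delta,zeta,eta}; column 1 has {alpha,beta,gamma,delta,zeta,eta}; that leaves epsilon.

zeta gamma alpha eta epsilon delta beta / epsilon alpha delta gamma beta eta zeta / alpha epsilon gamma zeta eta beta delta / beta delta epsilon alpha zeta gamma eta / eta zeta beta delta alpha epsilon gamma / delta eta zeta beta gamma alpha epsilon / gamma beta eta epsilon delta zeta alpha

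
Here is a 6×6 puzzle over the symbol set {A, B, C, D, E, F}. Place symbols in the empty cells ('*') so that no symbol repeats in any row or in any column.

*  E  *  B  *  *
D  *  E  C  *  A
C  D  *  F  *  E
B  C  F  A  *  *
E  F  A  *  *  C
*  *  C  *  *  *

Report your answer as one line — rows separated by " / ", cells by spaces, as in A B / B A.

A E D B C F / D B E C F A / C D B F A E / B C F A E D / E F A D B C / F A C E D B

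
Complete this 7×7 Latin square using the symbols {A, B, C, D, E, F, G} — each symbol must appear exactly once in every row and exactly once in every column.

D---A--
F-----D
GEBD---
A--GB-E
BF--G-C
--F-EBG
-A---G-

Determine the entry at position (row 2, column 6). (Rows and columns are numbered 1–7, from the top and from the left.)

A

Cell (r2,c5): row 2 has {D,F}; column 5 has {A,B,E,G} → C.
Cell (r3,c5): row 3 has {B,D,E,G}; column 5 has {A,B,C,E,G} → F.
Cell (r3,c7): row 3 has {B,D,E,F,G}; column 7 has {C,D,E,G} → A.
Cell (r6,c1): row 6 has {B,E,F,G}; column 1 has {A,B,D,F,G} → C.
Cell (r6,c2): row 6 has {B,C,E,F,G}; column 2 has {A,E,F} → D.
Cell (r6,c4): row 6 has {B,C,D,E,F,G}; column 4 has {D,G} → A.
Cell (r7,c1): row 7 has {A,G}; column 1 has {A,B,C,D,F,G} → E.
Cell (r7,c5): row 7 has {A,E,G}; column 5 has {A,B,C,E,F,G} → D.
Cell (r3,c6): row 3 has {A,B,D,E,F,G}; column 6 has {B,G} → C.
Cell (r4,c2): row 4 has {A,B,E,G}; column 2 has {A,D,E,F} → C.
Cell (r4,c3): row 4 has {A,B,C,E,G}; column 3 has {B,F} → D.
Cell (r4,c6): row 4 has {A,B,C,D,E,G}; column 6 has {B,C,G} → F.
Cell (r5,c4): row 5 has {B,C,F,G}; column 4 has {A,D,G} → E.
Cell (r7,c3): row 7 has {A,D,E,G}; column 3 has {B,D,F} → C.
Cell (r1,c6): row 1 has {A,D}; column 6 has {B,C,F,G} → E.
Cell (r2,c4): row 2 has {C,D,F}; column 4 has {A,D,E,G} → B.
Cell (r2,c6): row 2 has {B,C,D,F}; column 6 has {B,C,E,F,G} → A.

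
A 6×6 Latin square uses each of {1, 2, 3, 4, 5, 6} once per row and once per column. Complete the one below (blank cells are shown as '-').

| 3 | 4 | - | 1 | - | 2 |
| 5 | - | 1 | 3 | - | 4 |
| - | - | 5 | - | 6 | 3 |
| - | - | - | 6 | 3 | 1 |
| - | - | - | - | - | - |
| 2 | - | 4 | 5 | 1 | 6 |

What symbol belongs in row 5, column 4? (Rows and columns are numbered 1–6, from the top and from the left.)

2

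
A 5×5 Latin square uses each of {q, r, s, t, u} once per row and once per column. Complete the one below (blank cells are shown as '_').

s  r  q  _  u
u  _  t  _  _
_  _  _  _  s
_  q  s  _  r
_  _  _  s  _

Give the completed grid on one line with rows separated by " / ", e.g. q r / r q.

s r q t u / u s t r q / r t u q s / t q s u r / q u r s t

Cell (r1,c4): row 1 has {q,r,s,u}; column 4 has {s} → t.
Cell (r2,c2): row 2 has {t,u}; column 2 has {q,r} → s.
Cell (r2,c5): row 2 has {s,t,u}; column 5 has {r,s,u} → q.
Cell (r4,c1): row 4 has {q,r,s}; column 1 has {s,u} → t.
Cell (r4,c4): row 4 has {q,r,s,t}; column 4 has {s,t} → u.
Cell (r5,c5): row 5 has {s}; column 5 has {q,r,s,u} → t.
Cell (r2,c4): row 2 has {q,s,t,u}; column 4 has {s,t,u} → r.
Cell (r3,c4): row 3 has {s}; column 4 has {r,s,t,u} → q.
Cell (r5,c2): row 5 has {s,t}; column 2 has {q,r,s} → u.
Cell (r5,c3): row 5 has {s,t,u}; column 3 has {q,s,t} → r.
Cell (r3,c1): row 3 has {q,s}; column 1 has {s,t,u} → r.
Cell (r3,c2): row 3 has {q,r,s}; column 2 has {q,r,s,u} → t.
Cell (r3,c3): row 3 has {q,r,s,t}; column 3 has {q,r,s,t} → u.
Cell (r5,c1): row 5 has {r,s,t,u}; column 1 has {r,s,t,u} → q.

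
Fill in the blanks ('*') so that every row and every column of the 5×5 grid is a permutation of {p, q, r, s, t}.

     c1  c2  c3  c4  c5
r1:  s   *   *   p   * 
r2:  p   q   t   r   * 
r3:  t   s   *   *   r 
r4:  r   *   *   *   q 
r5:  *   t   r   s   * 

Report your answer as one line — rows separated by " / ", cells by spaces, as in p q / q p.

(r1,c2) = r
(r1,c3) = q
(r1,c5) = t
(r2,c5) = s
(r3,c3) = p
(r3,c4) = q
(r4,c2) = p
(r4,c3) = s
(r4,c4) = t
(r5,c1) = q
(r5,c5) = p

s r q p t / p q t r s / t s p q r / r p s t q / q t r s p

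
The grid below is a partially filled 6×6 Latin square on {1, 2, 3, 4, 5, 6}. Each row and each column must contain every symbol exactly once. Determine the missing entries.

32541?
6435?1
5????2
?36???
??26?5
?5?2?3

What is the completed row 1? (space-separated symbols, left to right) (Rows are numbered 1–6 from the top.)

At row 1, column 6: row 1 has {1,2,3,4,5}; column 6 has {1,2,3,5}; that leaves 6.

3 2 5 4 1 6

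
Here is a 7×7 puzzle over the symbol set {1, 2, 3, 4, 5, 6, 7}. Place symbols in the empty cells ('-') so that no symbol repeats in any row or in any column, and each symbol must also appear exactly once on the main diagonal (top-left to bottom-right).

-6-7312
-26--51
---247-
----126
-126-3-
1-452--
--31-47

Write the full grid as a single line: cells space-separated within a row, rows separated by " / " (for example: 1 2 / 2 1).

4 6 5 7 3 1 2 / 3 2 6 4 7 5 1 / 6 3 1 2 4 7 5 / 5 4 7 3 1 2 6 / 7 1 2 6 5 3 4 / 1 7 4 5 2 6 3 / 2 5 3 1 6 4 7

(r1,c3) = 5
(r2,c5) = 7
(r3,c3) = 1
(r4,c3) = 7
(r5,c5) = 5
(r5,c7) = 4
(r6,c6) = 6
(r6,c7) = 3
(r7,c2) = 5
(r7,c5) = 6
(r1,c1) = 4
(r2,c1) = 3
(r2,c4) = 4
(r3,c2) = 3
(r3,c7) = 5
(r4,c1) = 5
(r4,c2) = 4
(r4,c4) = 3
(r5,c1) = 7
(r6,c2) = 7
(r7,c1) = 2
(r3,c1) = 6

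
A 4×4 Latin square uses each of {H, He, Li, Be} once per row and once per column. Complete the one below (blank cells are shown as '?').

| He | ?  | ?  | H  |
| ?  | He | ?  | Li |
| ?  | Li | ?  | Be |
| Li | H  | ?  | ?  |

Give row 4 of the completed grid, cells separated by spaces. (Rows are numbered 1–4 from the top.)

Cell (r1,c2): row 1 has {H,He}; column 2 has {H,He,Li} → Be.
Cell (r1,c3): row 1 has {H,He,Be}; column 3 is empty so far → Li.
Cell (r3,c1): row 3 has {Li,Be}; column 1 has {He,Li} → H.
Cell (r3,c3): row 3 has {H,Li,Be}; column 3 has {Li} → He.
Cell (r4,c3): row 4 has {H,Li}; column 3 has {He,Li} → Be.
Cell (r4,c4): row 4 has {H,Li,Be}; column 4 has {H,Li,Be} → He.

Li H Be He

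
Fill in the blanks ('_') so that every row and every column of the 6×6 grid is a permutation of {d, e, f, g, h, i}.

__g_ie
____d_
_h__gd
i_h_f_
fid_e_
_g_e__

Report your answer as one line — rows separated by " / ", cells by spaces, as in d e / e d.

h d g f i e / g f e h d i / e h f i g d / i e h d f g / f i d g e h / d g i e h f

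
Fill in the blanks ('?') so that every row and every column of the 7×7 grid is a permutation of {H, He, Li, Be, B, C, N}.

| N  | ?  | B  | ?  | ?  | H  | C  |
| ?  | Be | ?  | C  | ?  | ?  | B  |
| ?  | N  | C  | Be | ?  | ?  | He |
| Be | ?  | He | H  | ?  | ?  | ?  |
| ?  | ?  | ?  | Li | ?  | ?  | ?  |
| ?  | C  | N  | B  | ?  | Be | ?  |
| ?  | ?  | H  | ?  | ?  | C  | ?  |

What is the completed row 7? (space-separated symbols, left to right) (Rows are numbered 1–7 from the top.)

(r1,c4) = He
(r2,c3) = Li
(r5,c3) = Be
(r7,c4) = N
(r1,c2) = Li
(r1,c5) = Be
(r4,c2) = B
(r7,c2) = He
(r5,c2) = H
(r5,c7) = N
(r4,c7) = Li
(r6,c7) = H
(r7,c7) = Be
(r4,c6) = N
(r2,c6) = He
(r4,c5) = C
(r5,c6) = B
(r2,c1) = H
(r2,c5) = N
(r3,c6) = Li
(r5,c5) = He
(r6,c5) = Li
(r7,c5) = B
(r3,c1) = B
(r3,c5) = H
(r5,c1) = C
(r6,c1) = He
(r7,c1) = Li

Li He H N B C Be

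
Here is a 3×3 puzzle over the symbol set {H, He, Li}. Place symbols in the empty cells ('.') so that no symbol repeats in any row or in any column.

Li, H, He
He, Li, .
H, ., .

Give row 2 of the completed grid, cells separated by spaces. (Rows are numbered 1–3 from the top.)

He Li H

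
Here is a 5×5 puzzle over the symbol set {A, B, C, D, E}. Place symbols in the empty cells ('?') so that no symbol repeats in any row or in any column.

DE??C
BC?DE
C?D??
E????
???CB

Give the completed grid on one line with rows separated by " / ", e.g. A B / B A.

(r2,c3): row 2 has {B,C,D,E}; column 3 has {D}, so it must be A.
(r3,c5): row 3 has {C,D}; column 5 has {B,C,E}, so it must be A.
(r4,c5): row 4 has {E}; column 5 has {A,B,C,E}, so it must be D.
(r5,c1): row 5 has {B,C}; column 1 has {B,C,D,E}, so it must be A.
(r5,c2): row 5 has {A,B,C}; column 2 has {C,E}, so it must be D.
(r5,c3): row 5 has {A,B,C,D}; column 3 has {A,D}, so it must be E.
(r1,c3): row 1 has {C,D,E}; column 3 has {A,D,E}, so it must be B.
(r1,c4): row 1 has {B,C,D,E}; column 4 has {C,D}, so it must be A.
(r3,c2): row 3 has {A,C,D}; column 2 has {C,D,E}, so it must be B.
(r3,c4): row 3 has {A,B,C,D}; column 4 has {A,C,D}, so it must be E.
(r4,c2): row 4 has {D,E}; column 2 has {B,C,D,E}, so it must be A.
(r4,c3): row 4 has {A,D,E}; column 3 has {A,B,D,E}, so it must be C.
(r4,c4): row 4 has {A,C,D,E}; column 4 has {A,C,D,E}, so it must be B.

D E B A C / B C A D E / C B D E A / E A C B D / A D E C B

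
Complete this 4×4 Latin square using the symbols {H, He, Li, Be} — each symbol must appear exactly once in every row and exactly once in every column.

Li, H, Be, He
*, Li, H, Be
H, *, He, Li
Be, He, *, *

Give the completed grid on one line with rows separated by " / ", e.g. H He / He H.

(r2,c1) = He
(r3,c2) = Be
(r4,c3) = Li
(r4,c4) = H

Li H Be He / He Li H Be / H Be He Li / Be He Li H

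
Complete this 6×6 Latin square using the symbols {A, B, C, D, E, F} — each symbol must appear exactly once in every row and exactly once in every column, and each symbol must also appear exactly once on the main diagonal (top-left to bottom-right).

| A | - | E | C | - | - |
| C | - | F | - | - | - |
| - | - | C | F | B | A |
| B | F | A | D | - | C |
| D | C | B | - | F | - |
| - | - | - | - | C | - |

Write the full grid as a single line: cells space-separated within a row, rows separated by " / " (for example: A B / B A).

(r1,c5): row 1 has {A,C,E}; column 5 has {B,C,F}, so it must be D.
(r3,c1): row 3 has {A,B,C,F}; column 1 has {A,B,C,D}, so it must be E.
(r3,c2): row 3 has {A,B,C,E,F}; column 2 has {C,F}, so it must be D.
(r4,c5): row 4 has {A,B,C,D,F}; column 5 has {B,C,D,F}, so it must be E.
(r5,c6): row 5 has {B,C,D,F}; column 6 has {A,C}, so it must be E.
(r6,c1): row 6 has {C}; column 1 has {A,B,C,D,E}, so it must be F.
(r6,c3): row 6 has {C,F}; column 3 has {A,B,C,E,F}, so it must be D.
(r6,c6): row 6 has {C,D,F}; column 6 has {A,C,E}; the diagonal has {A,C,D,F}, so it must be B.
(r1,c2): row 1 has {A,C,D,E}; column 2 has {C,D,F}, so it must be B.
(r1,c6): row 1 has {A,B,C,D,E}; column 6 has {A,B,C,E}, so it must be F.
(r2,c2): row 2 has {C,F}; column 2 has {B,C,D,F}; the diagonal has {A,B,C,D,F}, so it must be E.
(r2,c5): row 2 has {C,E,F}; column 5 has {B,C,D,E,F}, so it must be A.
(r2,c6): row 2 has {A,C,E,F}; column 6 has {A,B,C,E,F}, so it must be D.
(r5,c4): row 5 has {B,C,D,E,F}; column 4 has {C,D,F}, so it must be A.
(r6,c2): row 6 has {B,C,D,F}; column 2 has {B,C,D,E,F}, so it must be A.
(r6,c4): row 6 has {A,B,C,D,F}; column 4 has {A,C,D,F}, so it must be E.
(r2,c4): row 2 has {A,C,D,E,F}; column 4 has {A,C,D,E,F}, so it must be B.

A B E C D F / C E F B A D / E D C F B A / B F A D E C / D C B A F E / F A D E C B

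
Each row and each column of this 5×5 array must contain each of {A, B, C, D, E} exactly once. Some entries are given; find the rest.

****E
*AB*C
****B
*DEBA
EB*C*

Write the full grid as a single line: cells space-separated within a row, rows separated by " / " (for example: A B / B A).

B C D A E / D A B E C / A E C D B / C D E B A / E B A C D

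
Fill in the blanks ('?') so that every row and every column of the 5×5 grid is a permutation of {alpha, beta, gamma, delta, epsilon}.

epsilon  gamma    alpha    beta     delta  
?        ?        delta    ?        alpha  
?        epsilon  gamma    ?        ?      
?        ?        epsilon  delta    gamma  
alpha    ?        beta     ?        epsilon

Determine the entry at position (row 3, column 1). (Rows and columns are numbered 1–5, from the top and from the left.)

delta

(r2,c2): row 2 has {alpha,delta}; column 2 has {gamma,epsilon}, so it must be beta.
(r3,c4): row 3 has {gamma,epsilon}; column 4 has {beta,delta}, so it must be alpha.
(r3,c5): row 3 has {alpha,gamma,epsilon}; column 5 has {alpha,gamma,delta,epsilon}, so it must be beta.
(r4,c1): row 4 has {gamma,delta,epsilon}; column 1 has {alpha,epsilon}, so it must be beta.
(r4,c2): row 4 has {beta,gamma,delta,epsilon}; column 2 has {beta,gamma,epsilon}, so it must be alpha.
(r5,c2): row 5 has {alpha,beta,epsilon}; column 2 has {alpha,beta,gamma,epsilon}, so it must be delta.
(r5,c4): row 5 has {alpha,beta,delta,epsilon}; column 4 has {alpha,beta,delta}, so it must be gamma.
(r2,c1): row 2 has {alpha,beta,delta}; column 1 has {alpha,beta,epsilon}, so it must be gamma.
(r2,c4): row 2 has {alpha,beta,gamma,delta}; column 4 has {alpha,beta,gamma,delta}, so it must be epsilon.
(r3,c1): row 3 has {alpha,beta,gamma,epsilon}; column 1 has {alpha,beta,gamma,epsilon}, so it must be delta.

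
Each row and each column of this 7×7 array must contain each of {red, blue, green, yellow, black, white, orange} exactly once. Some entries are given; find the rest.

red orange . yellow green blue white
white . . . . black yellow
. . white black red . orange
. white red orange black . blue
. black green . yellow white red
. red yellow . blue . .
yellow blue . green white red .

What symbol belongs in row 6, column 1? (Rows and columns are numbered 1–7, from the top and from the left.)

black

(r1,c3): row 1 has {red,blue,green,yellow,white,orange}; column 3 has {red,green,yellow,white}, so it must be black.
(r2,c2): row 2 has {yellow,black,white}; column 2 has {red,blue,black,white,orange}, so it must be green.
(r2,c5): row 2 has {green,yellow,black,white}; column 5 has {red,blue,green,yellow,black,white}, so it must be orange.
(r3,c2): row 3 has {red,black,white,orange}; column 2 has {red,blue,green,black,white,orange}, so it must be yellow.
(r3,c6): row 3 has {red,yellow,black,white,orange}; column 6 has {red,blue,black,white}, so it must be green.
(r4,c1): row 4 has {red,blue,black,white,orange}; column 1 has {red,yellow,white}, so it must be green.
(r4,c6): row 4 has {red,blue,green,black,white,orange}; column 6 has {red,blue,green,black,white}, so it must be yellow.
(r5,c4): row 5 has {red,green,yellow,black,white}; column 4 has {green,yellow,black,orange}, so it must be blue.
(r6,c4): row 6 has {red,blue,yellow}; column 4 has {blue,green,yellow,black,orange}, so it must be white.
(r6,c6): row 6 has {red,blue,yellow,white}; column 6 has {red,blue,green,yellow,black,white}, so it must be orange.
(r7,c3): row 7 has {red,blue,green,yellow,white}; column 3 has {red,green,yellow,black,white}, so it must be orange.
(r7,c7): row 7 has {red,blue,green,yellow,white,orange}; column 7 has {red,blue,yellow,white,orange}, so it must be black.
(r2,c3): row 2 has {green,yellow,black,white,orange}; column 3 has {red,green,yellow,black,white,orange}, so it must be blue.
(r2,c4): row 2 has {blue,green,yellow,black,white,orange}; column 4 has {blue,green,yellow,black,white,orange}, so it must be red.
(r3,c1): row 3 has {red,green,yellow,black,white,orange}; column 1 has {red,green,yellow,white}, so it must be blue.
(r5,c1): row 5 has {red,blue,green,yellow,black,white}; column 1 has {red,blue,green,yellow,white}, so it must be orange.
(r6,c1): row 6 has {red,blue,yellow,white,orange}; column 1 has {red,blue,green,yellow,white,orange}, so it must be black.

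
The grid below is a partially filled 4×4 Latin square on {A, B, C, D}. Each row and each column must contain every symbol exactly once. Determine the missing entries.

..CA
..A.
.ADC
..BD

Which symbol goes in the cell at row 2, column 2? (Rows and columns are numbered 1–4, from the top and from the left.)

D

Cell (r2,c4): row 2 has {A}; column 4 has {A,C,D} → B.
Cell (r3,c1): row 3 has {A,C,D}; column 1 is empty so far → B.
Cell (r4,c2): row 4 has {B,D}; column 2 has {A} → C.
Cell (r1,c1): row 1 has {A,C}; column 1 has {B} → D.
Cell (r1,c2): row 1 has {A,C,D}; column 2 has {A,C} → B.
Cell (r2,c1): row 2 has {A,B}; column 1 has {B,D} → C.
Cell (r2,c2): row 2 has {A,B,C}; column 2 has {A,B,C} → D.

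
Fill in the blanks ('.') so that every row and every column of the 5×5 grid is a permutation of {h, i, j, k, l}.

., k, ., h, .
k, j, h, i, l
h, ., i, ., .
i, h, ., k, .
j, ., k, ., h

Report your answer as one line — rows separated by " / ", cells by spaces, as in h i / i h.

(r1,c1) = l
(r1,c3) = j
(r1,c5) = i
(r3,c2) = l
(r3,c4) = j
(r3,c5) = k
(r4,c3) = l
(r4,c5) = j
(r5,c2) = i
(r5,c4) = l

l k j h i / k j h i l / h l i j k / i h l k j / j i k l h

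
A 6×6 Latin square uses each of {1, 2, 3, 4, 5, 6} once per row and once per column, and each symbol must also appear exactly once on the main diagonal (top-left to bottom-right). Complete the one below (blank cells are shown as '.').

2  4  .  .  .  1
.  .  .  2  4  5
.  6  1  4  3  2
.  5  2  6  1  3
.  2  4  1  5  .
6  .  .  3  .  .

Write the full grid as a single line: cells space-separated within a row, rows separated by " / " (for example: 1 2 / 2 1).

(r1,c4): row 1 has {1,2,4}; column 4 has {1,2,3,4,6}, so it must be 5.
(r1,c5): row 1 has {1,2,4,5}; column 5 has {1,3,4,5}, so it must be 6.
(r2,c2): row 2 has {2,4,5}; column 2 has {2,4,5,6}; the diagonal has {1,2,5,6}, so it must be 3.
(r2,c3): row 2 has {2,3,4,5}; column 3 has {1,2,4}, so it must be 6.
(r3,c1): row 3 has {1,2,3,4,6}; column 1 has {2,6}, so it must be 5.
(r4,c1): row 4 has {1,2,3,5,6}; column 1 has {2,5,6}, so it must be 4.
(r5,c1): row 5 has {1,2,4,5}; column 1 has {2,4,5,6}, so it must be 3.
(r5,c6): row 5 has {1,2,3,4,5}; column 6 has {1,2,3,5}, so it must be 6.
(r6,c2): row 6 has {3,6}; column 2 has {2,3,4,5,6}, so it must be 1.
(r6,c3): row 6 has {1,3,6}; column 3 has {1,2,4,6}, so it must be 5.
(r6,c5): row 6 has {1,3,5,6}; column 5 has {1,3,4,5,6}, so it must be 2.
(r6,c6): row 6 has {1,2,3,5,6}; column 6 has {1,2,3,5,6}; the diagonal has {1,2,3,5,6}, so it must be 4.
(r1,c3): row 1 has {1,2,4,5,6}; column 3 has {1,2,4,5,6}, so it must be 3.
(r2,c1): row 2 has {2,3,4,5,6}; column 1 has {2,3,4,5,6}, so it must be 1.

2 4 3 5 6 1 / 1 3 6 2 4 5 / 5 6 1 4 3 2 / 4 5 2 6 1 3 / 3 2 4 1 5 6 / 6 1 5 3 2 4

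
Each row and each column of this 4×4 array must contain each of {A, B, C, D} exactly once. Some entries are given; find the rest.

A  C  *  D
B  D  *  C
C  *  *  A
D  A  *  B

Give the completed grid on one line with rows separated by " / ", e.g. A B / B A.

A C B D / B D A C / C B D A / D A C B

(r1,c3): row 1 has {A,C,D}; column 3 is empty so far, so it must be B.
(r2,c3): row 2 has {B,C,D}; column 3 has {B}, so it must be A.
(r3,c2): row 3 has {A,C}; column 2 has {A,C,D}, so it must be B.
(r3,c3): row 3 has {A,B,C}; column 3 has {A,B}, so it must be D.
(r4,c3): row 4 has {A,B,D}; column 3 has {A,B,D}, so it must be C.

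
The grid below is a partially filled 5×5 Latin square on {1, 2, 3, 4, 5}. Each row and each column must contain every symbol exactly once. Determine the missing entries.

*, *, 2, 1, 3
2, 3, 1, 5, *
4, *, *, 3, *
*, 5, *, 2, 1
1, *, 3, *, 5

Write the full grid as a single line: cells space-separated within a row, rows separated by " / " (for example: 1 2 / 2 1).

5 4 2 1 3 / 2 3 1 5 4 / 4 1 5 3 2 / 3 5 4 2 1 / 1 2 3 4 5

(r1,c1) = 5
(r1,c2) = 4
(r2,c5) = 4
(r3,c3) = 5
(r3,c5) = 2
(r4,c1) = 3
(r4,c3) = 4
(r5,c2) = 2
(r5,c4) = 4
(r3,c2) = 1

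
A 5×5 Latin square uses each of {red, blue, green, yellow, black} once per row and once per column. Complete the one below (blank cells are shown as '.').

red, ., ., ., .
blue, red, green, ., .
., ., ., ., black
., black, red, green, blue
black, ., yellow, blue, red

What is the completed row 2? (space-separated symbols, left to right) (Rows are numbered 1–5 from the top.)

blue red green black yellow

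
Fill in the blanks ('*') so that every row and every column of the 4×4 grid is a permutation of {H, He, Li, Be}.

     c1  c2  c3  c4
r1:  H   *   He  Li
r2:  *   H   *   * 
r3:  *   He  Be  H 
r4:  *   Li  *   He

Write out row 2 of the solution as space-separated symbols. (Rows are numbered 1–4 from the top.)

(r1,c2) = Be
(r2,c3) = Li
(r2,c4) = Be
(r3,c1) = Li
(r4,c1) = Be
(r4,c3) = H
(r2,c1) = He

He H Li Be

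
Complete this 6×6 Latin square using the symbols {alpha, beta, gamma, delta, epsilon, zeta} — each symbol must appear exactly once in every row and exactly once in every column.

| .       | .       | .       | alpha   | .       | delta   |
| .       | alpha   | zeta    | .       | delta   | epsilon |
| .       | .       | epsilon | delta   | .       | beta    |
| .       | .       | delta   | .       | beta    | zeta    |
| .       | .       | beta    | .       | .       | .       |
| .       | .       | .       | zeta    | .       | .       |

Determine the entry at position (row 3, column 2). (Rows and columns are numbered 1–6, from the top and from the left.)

(r1,c3) = gamma
(r6,c3) = alpha
(r6,c6) = gamma
(r5,c6) = alpha
(r6,c5) = epsilon
(r1,c5) = zeta
(r5,c5) = gamma
(r3,c5) = alpha
(r5,c4) = epsilon
(r4,c4) = gamma
(r2,c4) = beta
(r4,c2) = epsilon
(r1,c2) = beta
(r2,c1) = gamma
(r3,c1) = zeta
(r3,c2) = gamma

gamma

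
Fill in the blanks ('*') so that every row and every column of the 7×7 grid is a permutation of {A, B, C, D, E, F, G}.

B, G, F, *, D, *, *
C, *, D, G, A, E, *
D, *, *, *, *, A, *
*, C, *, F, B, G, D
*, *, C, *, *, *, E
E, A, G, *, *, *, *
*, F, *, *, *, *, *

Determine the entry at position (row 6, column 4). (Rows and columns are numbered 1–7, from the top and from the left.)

row 1 has {B,D,F,G}; column 6 has {A,E,G} — only C is left for (r1,c6).
row 1 has {B,C,D,F,G}; column 7 has {D,E} — only A is left for (r1,c7).
row 2 has {A,C,D,E,G}; column 2 has {A,C,F,G} — only B is left for (r2,c2).
row 2 has {A,B,C,D,E,G}; column 7 has {A,D,E} — only F is left for (r2,c7).
row 3 has {A,D}; column 2 has {A,B,C,F,G} — only E is left for (r3,c2).
row 3 has {A,D,E}; column 3 has {C,D,F,G} — only B is left for (r3,c3).
row 3 has {A,B,D,E}; column 4 has {F,G} — only C is left for (r3,c4).
row 3 has {A,B,C,D,E}; column 7 has {A,D,E,F} — only G is left for (r3,c7).
row 4 has {B,C,D,F,G}; column 1 has {B,C,D,E} — only A is left for (r4,c1).
row 4 has {A,B,C,D,F,G}; column 3 has {B,C,D,F,G} — only E is left for (r4,c3).
row 5 has {C,E}; column 2 has {A,B,C,E,F,G} — only D is left for (r5,c2).
row 7 has {F}; column 1 has {A,B,C,D,E} — only G is left for (r7,c1).
row 7 has {F,G}; column 3 has {B,C,D,E,F,G} — only A is left for (r7,c3).
row 1 has {A,B,C,D,F,G}; column 4 has {C,F,G} — only E is left for (r1,c4).
row 3 has {A,B,C,D,E,G}; column 5 has {A,B,D} — only F is left for (r3,c5).
row 5 has {C,D,E}; column 1 has {A,B,C,D,E,G} — only F is left for (r5,c1).
row 5 has {C,D,E,F}; column 5 has {A,B,D,F} — only G is left for (r5,c5).
row 5 has {C,D,E,F,G}; column 6 has {A,C,E,G} — only B is left for (r5,c6).
row 6 has {A,E,G}; column 5 has {A,B,D,F,G} — only C is left for (r6,c5).
row 6 has {A,C,E,G}; column 7 has {A,D,E,F,G} — only B is left for (r6,c7).
row 7 has {A,F,G}; column 5 has {A,B,C,D,F,G} — only E is left for (r7,c5).
row 7 has {A,E,F,G}; column 6 has {A,B,C,E,G} — only D is left for (r7,c6).
row 7 has {A,D,E,F,G}; column 7 has {A,B,D,E,F,G} — only C is left for (r7,c7).
row 5 has {B,C,D,E,F,G}; column 4 has {C,E,F,G} — only A is left for (r5,c4).
row 6 has {A,B,C,E,G}; column 4 has {A,C,E,F,G} — only D is left for (r6,c4).

D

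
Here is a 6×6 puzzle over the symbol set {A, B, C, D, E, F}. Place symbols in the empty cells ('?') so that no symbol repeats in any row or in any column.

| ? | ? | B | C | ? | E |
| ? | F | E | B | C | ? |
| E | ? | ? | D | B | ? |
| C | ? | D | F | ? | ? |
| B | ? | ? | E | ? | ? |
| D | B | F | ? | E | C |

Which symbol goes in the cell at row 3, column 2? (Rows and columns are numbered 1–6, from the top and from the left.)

C

row 2 has {B,C,E,F}; column 1 has {B,C,D,E} — only A is left for (r2,c1).
row 2 has {A,B,C,E,F}; column 6 has {C,E} — only D is left for (r2,c6).
row 4 has {C,D,F}; column 5 has {B,C,E} — only A is left for (r4,c5).
row 4 has {A,C,D,F}; column 6 has {C,D,E} — only B is left for (r4,c6).
row 6 has {B,C,D,E,F}; column 4 has {B,C,D,E,F} — only A is left for (r6,c4).
row 1 has {B,C,E}; column 1 has {A,B,C,D,E} — only F is left for (r1,c1).
row 1 has {B,C,E,F}; column 5 has {A,B,C,E} — only D is left for (r1,c5).
row 4 has {A,B,C,D,F}; column 2 has {B,F} — only E is left for (r4,c2).
row 5 has {B,E}; column 5 has {A,B,C,D,E} — only F is left for (r5,c5).
row 5 has {B,E,F}; column 6 has {B,C,D,E} — only A is left for (r5,c6).
row 1 has {B,C,D,E,F}; column 2 has {B,E,F} — only A is left for (r1,c2).
row 3 has {B,D,E}; column 2 has {A,B,E,F} — only C is left for (r3,c2).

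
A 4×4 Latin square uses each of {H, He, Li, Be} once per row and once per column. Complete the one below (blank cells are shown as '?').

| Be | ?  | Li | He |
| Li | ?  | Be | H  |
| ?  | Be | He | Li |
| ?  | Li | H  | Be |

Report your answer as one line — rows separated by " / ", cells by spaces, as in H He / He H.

Be H Li He / Li He Be H / H Be He Li / He Li H Be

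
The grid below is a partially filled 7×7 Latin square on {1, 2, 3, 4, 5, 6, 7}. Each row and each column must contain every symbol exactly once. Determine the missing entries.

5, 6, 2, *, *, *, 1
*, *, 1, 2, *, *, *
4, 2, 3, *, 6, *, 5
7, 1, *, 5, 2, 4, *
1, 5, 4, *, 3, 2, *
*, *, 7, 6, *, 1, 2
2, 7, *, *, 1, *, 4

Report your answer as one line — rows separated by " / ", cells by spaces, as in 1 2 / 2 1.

5 6 2 4 7 3 1 / 6 3 1 2 4 5 7 / 4 2 3 1 6 7 5 / 7 1 6 5 2 4 3 / 1 5 4 7 3 2 6 / 3 4 7 6 5 1 2 / 2 7 5 3 1 6 4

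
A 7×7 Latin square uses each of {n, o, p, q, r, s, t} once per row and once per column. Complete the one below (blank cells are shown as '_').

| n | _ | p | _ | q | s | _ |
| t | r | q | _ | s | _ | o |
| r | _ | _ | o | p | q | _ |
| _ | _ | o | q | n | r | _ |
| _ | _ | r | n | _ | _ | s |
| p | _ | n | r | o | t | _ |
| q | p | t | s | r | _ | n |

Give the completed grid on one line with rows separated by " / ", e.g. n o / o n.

n o p t q s r / t r q p s n o / r n s o p q t / s t o q n r p / o q r n t p s / p s n r o t q / q p t s r o n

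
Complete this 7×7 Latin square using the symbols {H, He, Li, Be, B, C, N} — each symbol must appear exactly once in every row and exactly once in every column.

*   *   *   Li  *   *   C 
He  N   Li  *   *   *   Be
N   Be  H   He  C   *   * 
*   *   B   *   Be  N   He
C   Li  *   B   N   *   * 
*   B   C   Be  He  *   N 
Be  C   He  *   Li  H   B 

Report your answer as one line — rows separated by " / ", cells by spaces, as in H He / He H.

B He N Li H Be C / He N Li H B C Be / N Be H He C B Li / Li H B C Be N He / C Li Be B N He H / H B C Be He Li N / Be C He N Li H B

(r3,c7): row 3 has {H,He,Be,C,N}; column 7 has {He,Be,B,C,N}, so it must be Li.
(r4,c2): row 4 has {He,Be,B,N}; column 2 has {Li,Be,B,C,N}, so it must be H.
(r4,c4): row 4 has {H,He,Be,B,N}; column 4 has {He,Li,Be,B}, so it must be C.
(r5,c3): row 5 has {Li,B,C,N}; column 3 has {H,He,Li,B,C}, so it must be Be.
(r5,c6): row 5 has {Li,Be,B,C,N}; column 6 has {H,N}, so it must be He.
(r5,c7): row 5 has {He,Li,Be,B,C,N}; column 7 has {He,Li,Be,B,C,N}, so it must be H.
(r6,c6): row 6 has {He,Be,B,C,N}; column 6 has {H,He,N}, so it must be Li.
(r7,c4): row 7 has {H,He,Li,Be,B,C}; column 4 has {He,Li,Be,B,C}, so it must be N.
(r1,c2): row 1 has {Li,C}; column 2 has {H,Li,Be,B,C,N}, so it must be He.
(r1,c3): row 1 has {He,Li,C}; column 3 has {H,He,Li,Be,B,C}, so it must be N.
(r2,c4): row 2 has {He,Li,Be,N}; column 4 has {He,Li,Be,B,C,N}, so it must be H.
(r2,c5): row 2 has {H,He,Li,Be,N}; column 5 has {He,Li,Be,C,N}, so it must be B.
(r2,c6): row 2 has {H,He,Li,Be,B,N}; column 6 has {H,He,Li,N}, so it must be C.
(r3,c6): row 3 has {H,He,Li,Be,C,N}; column 6 has {H,He,Li,C,N}, so it must be B.
(r4,c1): row 4 has {H,He,Be,B,C,N}; column 1 has {He,Be,C,N}, so it must be Li.
(r6,c1): row 6 has {He,Li,Be,B,C,N}; column 1 has {He,Li,Be,C,N}, so it must be H.
(r1,c1): row 1 has {He,Li,C,N}; column 1 has {H,He,Li,Be,C,N}, so it must be B.
(r1,c5): row 1 has {He,Li,B,C,N}; column 5 has {He,Li,Be,B,C,N}, so it must be H.
(r1,c6): row 1 has {H,He,Li,B,C,N}; column 6 has {H,He,Li,B,C,N}, so it must be Be.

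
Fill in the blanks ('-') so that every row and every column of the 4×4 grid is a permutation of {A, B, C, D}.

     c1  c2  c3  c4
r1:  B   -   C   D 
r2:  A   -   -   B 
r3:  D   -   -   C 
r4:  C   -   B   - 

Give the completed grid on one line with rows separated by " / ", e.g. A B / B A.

B A C D / A C D B / D B A C / C D B A

(r1,c2): row 1 has {B,C,D}; column 2 is empty so far, so it must be A.
(r2,c3): row 2 has {A,B}; column 3 has {B,C}, so it must be D.
(r3,c2): row 3 has {C,D}; column 2 has {A}, so it must be B.
(r3,c3): row 3 has {B,C,D}; column 3 has {B,C,D}, so it must be A.
(r4,c2): row 4 has {B,C}; column 2 has {A,B}, so it must be D.
(r4,c4): row 4 has {B,C,D}; column 4 has {B,C,D}, so it must be A.
(r2,c2): row 2 has {A,B,D}; column 2 has {A,B,D}, so it must be C.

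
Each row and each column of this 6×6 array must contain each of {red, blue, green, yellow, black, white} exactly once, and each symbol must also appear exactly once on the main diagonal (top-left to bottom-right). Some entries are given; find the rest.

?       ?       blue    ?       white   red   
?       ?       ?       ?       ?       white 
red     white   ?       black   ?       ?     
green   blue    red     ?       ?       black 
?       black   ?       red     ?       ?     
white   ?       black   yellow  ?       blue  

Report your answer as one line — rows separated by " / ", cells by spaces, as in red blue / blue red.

Cell (r1,c4): row 1 has {red,blue,white}; column 4 has {red,yellow,black} → green.
Cell (r2,c4): row 2 has {white}; column 4 has {red,green,yellow,black} → blue.
Cell (r4,c4): row 4 has {red,blue,green,black}; column 4 has {red,blue,green,yellow,black}; the diagonal has {blue} → white.
Cell (r4,c5): row 4 has {red,blue,green,black,white}; column 5 has {white} → yellow.
Cell (r5,c5): row 5 has {red,black}; column 5 has {yellow,white}; the diagonal has {blue,white} → green.
Cell (r5,c6): row 5 has {red,green,black}; column 6 has {red,blue,black,white} → yellow.
Cell (r6,c5): row 6 has {blue,yellow,black,white}; column 5 has {green,yellow,white} → red.
Cell (r1,c2): row 1 has {red,blue,green,white}; column 2 has {blue,black,white} → yellow.
Cell (r2,c2): row 2 has {blue,white}; column 2 has {blue,yellow,black,white}; the diagonal has {blue,green,white} → red.
Cell (r2,c5): row 2 has {red,blue,white}; column 5 has {red,green,yellow,white} → black.
Cell (r3,c3): row 3 has {red,black,white}; column 3 has {red,blue,black}; the diagonal has {red,blue,green,white} → yellow.
Cell (r3,c5): row 3 has {red,yellow,black,white}; column 5 has {red,green,yellow,black,white} → blue.
Cell (r3,c6): row 3 has {red,blue,yellow,black,white}; column 6 has {red,blue,yellow,black,white} → green.
Cell (r5,c1): row 5 has {red,green,yellow,black}; column 1 has {red,green,white} → blue.
Cell (r5,c3): row 5 has {red,blue,green,yellow,black}; column 3 has {red,blue,yellow,black} → white.
Cell (r6,c2): row 6 has {red,blue,yellow,black,white}; column 2 has {red,blue,yellow,black,white} → green.
Cell (r1,c1): row 1 has {red,blue,green,yellow,white}; column 1 has {red,blue,green,white}; the diagonal has {red,blue,green,yellow,white} → black.
Cell (r2,c1): row 2 has {red,blue,black,white}; column 1 has {red,blue,green,black,white} → yellow.
Cell (r2,c3): row 2 has {red,blue,yellow,black,white}; column 3 has {red,blue,yellow,black,white} → green.

black yellow blue green white red / yellow red green blue black white / red white yellow black blue green / green blue red white yellow black / blue black white red green yellow / white green black yellow red blue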